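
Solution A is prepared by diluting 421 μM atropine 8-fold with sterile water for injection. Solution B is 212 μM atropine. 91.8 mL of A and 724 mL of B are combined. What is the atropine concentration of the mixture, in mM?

0.194 mM

C_A = 421 μM / 8 = 52.6 μM.
C_mix = (C_A·V_A + C_B·V_B)/(V_A + V_B) = (52.6×91.8 + 212×724) / 815.8 = 194 μM = 0.194 mM.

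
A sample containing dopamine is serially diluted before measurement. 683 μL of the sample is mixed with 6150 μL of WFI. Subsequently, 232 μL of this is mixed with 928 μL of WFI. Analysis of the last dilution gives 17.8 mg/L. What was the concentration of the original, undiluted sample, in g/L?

0.890 g/L

Overall dilution factor = 10.00 × 5 = 50.0.
Original = 17.8 mg/L × 50.0 = 890 mg/L = 0.890 g/L.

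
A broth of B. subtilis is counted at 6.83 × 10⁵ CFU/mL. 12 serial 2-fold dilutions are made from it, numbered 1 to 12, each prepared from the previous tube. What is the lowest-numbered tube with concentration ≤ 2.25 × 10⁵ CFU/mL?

Tube n has concentration 6.83 × 10⁵ CFU/mL / 2ⁿ.
Need 2ⁿ ≥ 6.83 × 10⁵ CFU/mL / 2.25 × 10⁵ CFU/mL = 3.04, so n ≥ 1.60.
First such tube: n = 2.

tube 2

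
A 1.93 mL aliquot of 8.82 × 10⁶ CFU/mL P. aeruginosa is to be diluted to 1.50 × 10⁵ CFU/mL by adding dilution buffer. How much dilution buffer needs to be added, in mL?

V₂ = C₁V₁/C₂ = 8.82 × 10⁶ × 1.93 / 1.50 × 10⁵ = 113 mL.
Diluent to add = V₂ − V₁ = 113 − 1.93 = 112 mL.

112 mL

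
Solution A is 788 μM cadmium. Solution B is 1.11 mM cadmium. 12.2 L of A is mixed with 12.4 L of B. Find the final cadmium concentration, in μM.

950 μM

C_B = 1.11 mM = 1110 μM.
C_mix = (C_A·V_A + C_B·V_B)/(V_A + V_B) = (788×12.2 + 1110×12.4) / 24.60 = 950 μM.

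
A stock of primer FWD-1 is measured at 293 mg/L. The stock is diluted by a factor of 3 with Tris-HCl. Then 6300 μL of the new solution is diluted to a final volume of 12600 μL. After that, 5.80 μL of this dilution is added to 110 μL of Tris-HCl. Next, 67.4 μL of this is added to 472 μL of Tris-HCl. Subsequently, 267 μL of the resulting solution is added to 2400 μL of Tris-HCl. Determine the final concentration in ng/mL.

30.6 ng/mL

Overall dilution factor = 3 × 2 × 19.97 × 8.003 × 9.989 = 9576.
293 mg/L / 9576 = 0.0306 mg/L = 30.6 ng/mL.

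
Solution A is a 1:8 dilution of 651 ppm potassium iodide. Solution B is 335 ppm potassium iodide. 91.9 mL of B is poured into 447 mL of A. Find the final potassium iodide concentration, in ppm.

C_A = 651 ppm / 8 = 81.4 ppm.
C_mix = (C_A·V_A + C_B·V_B)/(V_A + V_B) = (81.4×447 + 335×91.9) / 538.9 = 125 ppm.

125 ppm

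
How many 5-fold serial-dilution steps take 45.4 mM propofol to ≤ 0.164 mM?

Need 5ⁿ ≥ 277, so n ≥ log(277)/log(5) = 3.49.
Minimum whole steps: n = 4.

4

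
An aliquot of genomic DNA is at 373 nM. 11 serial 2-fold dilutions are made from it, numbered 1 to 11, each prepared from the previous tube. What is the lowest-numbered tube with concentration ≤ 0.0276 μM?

Tube n has concentration 373 nM / 2ⁿ.
Need 2ⁿ ≥ 373 nM / 0.0276 μM = 13.5, so n ≥ 3.76.
First such tube: n = 4.

tube 4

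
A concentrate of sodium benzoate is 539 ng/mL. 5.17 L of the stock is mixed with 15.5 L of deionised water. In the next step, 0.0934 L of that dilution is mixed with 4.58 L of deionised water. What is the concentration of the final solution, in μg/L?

2.69 μg/L

Overall dilution factor = 3.998 × 50.04 = 200.
539 ng/mL / 200 = 2.69 ng/mL = 2.69 μg/L.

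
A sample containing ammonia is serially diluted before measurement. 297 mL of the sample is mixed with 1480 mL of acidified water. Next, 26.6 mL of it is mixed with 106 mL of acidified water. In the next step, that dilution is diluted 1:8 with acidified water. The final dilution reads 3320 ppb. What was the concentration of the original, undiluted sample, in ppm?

792 ppm

Overall dilution factor = 5.983 × 4.985 × 8 = 239.
Original = 3320 ppb × 239 = 7.92 × 10⁵ ppb = 792 ppm.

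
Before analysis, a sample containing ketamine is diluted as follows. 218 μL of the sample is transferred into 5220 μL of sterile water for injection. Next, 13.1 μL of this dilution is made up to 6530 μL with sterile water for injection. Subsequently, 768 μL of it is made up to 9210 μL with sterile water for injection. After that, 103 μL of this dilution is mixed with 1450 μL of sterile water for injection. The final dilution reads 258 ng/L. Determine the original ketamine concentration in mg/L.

Overall dilution factor = 24.94 × 498.5 × 11.99 × 15.08 = 2.25 × 10⁶.
Original = 258 ng/L × 2.25 × 10⁶ = 5.80 × 10⁸ ng/L = 580 mg/L.

580 mg/L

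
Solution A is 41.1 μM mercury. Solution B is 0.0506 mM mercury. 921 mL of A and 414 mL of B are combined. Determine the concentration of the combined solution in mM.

0.0440 mM

C_B = 0.0506 mM = 50.6 μM.
C_mix = (C_A·V_A + C_B·V_B)/(V_A + V_B) = (41.1×921 + 50.6×414) / 1335 = 44.0 μM = 0.0440 mM.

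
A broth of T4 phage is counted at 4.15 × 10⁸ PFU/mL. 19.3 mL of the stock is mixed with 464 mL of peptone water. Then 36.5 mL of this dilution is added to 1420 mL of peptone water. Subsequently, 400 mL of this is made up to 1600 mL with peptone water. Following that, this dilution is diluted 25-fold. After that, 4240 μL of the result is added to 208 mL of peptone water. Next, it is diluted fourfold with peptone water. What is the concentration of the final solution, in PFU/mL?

Overall dilution factor = 25.04 × 39.90 × 4 × 25 × 50.06 × 4 = 2.00 × 10⁷.
4.15 × 10⁸ PFU/mL / 2.00 × 10⁷ = 20.7 PFU/mL.

20.7 PFU/mL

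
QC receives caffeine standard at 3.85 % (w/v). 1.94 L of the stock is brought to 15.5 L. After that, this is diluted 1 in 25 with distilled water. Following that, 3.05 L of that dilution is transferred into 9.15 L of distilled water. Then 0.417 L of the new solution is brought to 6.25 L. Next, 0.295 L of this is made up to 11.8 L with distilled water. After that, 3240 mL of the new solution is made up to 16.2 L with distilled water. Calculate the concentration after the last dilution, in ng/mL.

Overall dilution factor = 7.990 × 25 × 4 × 14.99 × 40 × 5 = 2.39 × 10⁶.
3.85 % (w/v) / 2.39 × 10⁶ = 1.61 × 10⁻⁶ % (w/v) = 16.1 ng/mL.

16.1 ng/mL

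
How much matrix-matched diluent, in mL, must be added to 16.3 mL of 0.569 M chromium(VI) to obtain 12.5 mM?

12.5 mM = 0.0125 M.
V₂ = C₁V₁/C₂ = 0.569 × 16.3 / 0.0125 = 742 mL.
Diluent to add = V₂ − V₁ = 742 − 16.3 = 726 mL.

726 mL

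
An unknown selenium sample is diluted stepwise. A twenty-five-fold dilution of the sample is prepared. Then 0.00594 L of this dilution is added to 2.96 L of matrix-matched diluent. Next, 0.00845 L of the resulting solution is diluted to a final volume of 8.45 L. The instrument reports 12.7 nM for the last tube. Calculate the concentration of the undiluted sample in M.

Overall dilution factor = 25 × 499.3 × 1000 = 1.25 × 10⁷.
Original = 12.7 nM × 1.25 × 10⁷ = 1.59 × 10⁸ nM = 0.159 M.

0.159 M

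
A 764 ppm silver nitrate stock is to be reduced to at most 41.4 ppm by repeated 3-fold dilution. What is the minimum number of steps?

3

Need 3ⁿ ≥ 18.5, so n ≥ log(18.5)/log(3) = 2.65.
Minimum whole steps: n = 3.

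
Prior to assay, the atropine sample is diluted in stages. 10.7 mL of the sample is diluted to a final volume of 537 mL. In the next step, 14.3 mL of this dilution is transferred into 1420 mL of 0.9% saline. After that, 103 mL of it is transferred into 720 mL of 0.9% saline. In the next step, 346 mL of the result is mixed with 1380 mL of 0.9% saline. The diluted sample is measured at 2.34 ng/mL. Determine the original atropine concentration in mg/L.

Overall dilution factor = 50.19 × 100.3 × 7.990 × 4.988 = 2.01 × 10⁵.
Original = 2.34 ng/mL × 2.01 × 10⁵ = 4.70 × 10⁵ ng/mL = 470 mg/L.

470 mg/L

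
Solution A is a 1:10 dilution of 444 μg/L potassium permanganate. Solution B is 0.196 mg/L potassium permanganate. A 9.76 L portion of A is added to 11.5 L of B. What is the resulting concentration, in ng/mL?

C_A = 444 μg/L / 10 = 44.4 μg/L.
C_B = 0.196 mg/L = 196 μg/L.
C_mix = (C_A·V_A + C_B·V_B)/(V_A + V_B) = (44.4×9.76 + 196×11.5) / 21.26 = 126 μg/L = 126 ng/mL.

126 ng/mL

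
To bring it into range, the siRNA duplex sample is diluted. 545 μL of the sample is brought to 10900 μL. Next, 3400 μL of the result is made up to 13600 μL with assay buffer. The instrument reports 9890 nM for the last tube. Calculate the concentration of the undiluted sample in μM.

791 μM

Overall dilution factor = 20 × 4 = 80.0.
Original = 9890 nM × 80.0 = 7.91 × 10⁵ nM = 791 μM.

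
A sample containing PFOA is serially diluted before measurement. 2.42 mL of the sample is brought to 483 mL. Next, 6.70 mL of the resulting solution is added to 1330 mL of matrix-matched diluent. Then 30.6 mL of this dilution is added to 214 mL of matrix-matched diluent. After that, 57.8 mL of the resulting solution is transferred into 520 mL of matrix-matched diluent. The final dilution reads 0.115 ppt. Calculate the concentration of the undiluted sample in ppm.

0.366 ppm

Overall dilution factor = 199.6 × 199.5 × 7.993 × 9.997 = 3.18 × 10⁶.
Original = 0.115 ppt × 3.18 × 10⁶ = 3.66 × 10⁵ ppt = 0.366 ppm.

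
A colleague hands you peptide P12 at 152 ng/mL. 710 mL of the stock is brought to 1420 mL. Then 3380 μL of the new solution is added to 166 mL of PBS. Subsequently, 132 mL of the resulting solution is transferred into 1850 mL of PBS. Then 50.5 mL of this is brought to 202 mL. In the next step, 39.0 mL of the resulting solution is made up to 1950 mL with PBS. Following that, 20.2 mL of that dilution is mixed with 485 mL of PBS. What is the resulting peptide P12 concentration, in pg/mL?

0.0202 pg/mL

Overall dilution factor = 2 × 50.11 × 15.02 × 4 × 50 × 25.01 = 7.53 × 10⁶.
152 ng/mL / 7.53 × 10⁶ = 2.02 × 10⁻⁵ ng/mL = 0.0202 pg/mL.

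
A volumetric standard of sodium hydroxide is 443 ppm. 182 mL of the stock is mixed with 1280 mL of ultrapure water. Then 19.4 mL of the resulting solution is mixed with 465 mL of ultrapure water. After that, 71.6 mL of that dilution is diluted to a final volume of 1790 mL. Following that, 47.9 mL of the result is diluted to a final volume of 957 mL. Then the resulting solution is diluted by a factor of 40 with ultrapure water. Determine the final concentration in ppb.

0.111 ppb

Overall dilution factor = 8.033 × 24.97 × 25 × 19.98 × 40 = 4.01 × 10⁶.
443 ppm / 4.01 × 10⁶ = 1.11 × 10⁻⁴ ppm = 0.111 ppb.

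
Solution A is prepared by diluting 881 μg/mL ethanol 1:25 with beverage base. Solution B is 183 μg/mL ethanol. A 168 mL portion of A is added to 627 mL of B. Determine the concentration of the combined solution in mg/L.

C_A = 881 μg/mL / 25 = 35.2 μg/mL.
C_mix = (C_A·V_A + C_B·V_B)/(V_A + V_B) = (35.2×168 + 183×627) / 795.0 = 152 μg/mL = 152 mg/L.

152 mg/L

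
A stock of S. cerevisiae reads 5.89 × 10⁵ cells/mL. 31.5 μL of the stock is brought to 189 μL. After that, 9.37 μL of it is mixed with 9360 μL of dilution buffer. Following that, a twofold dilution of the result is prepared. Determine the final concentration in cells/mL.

49.1 cells/mL

Overall dilution factor = 6 × 999.9 × 2 = 1.20 × 10⁴.
5.89 × 10⁵ cells/mL / 1.20 × 10⁴ = 49.1 cells/mL.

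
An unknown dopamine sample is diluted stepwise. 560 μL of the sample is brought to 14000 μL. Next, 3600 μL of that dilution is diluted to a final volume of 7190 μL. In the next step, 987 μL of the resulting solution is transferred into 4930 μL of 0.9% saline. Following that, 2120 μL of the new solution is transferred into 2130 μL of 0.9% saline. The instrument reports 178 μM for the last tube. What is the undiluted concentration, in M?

0.107 M

Overall dilution factor = 25 × 1.997 × 5.995 × 2.005 = 600.
Original = 178 μM × 600 = 1.07 × 10⁵ μM = 0.107 M.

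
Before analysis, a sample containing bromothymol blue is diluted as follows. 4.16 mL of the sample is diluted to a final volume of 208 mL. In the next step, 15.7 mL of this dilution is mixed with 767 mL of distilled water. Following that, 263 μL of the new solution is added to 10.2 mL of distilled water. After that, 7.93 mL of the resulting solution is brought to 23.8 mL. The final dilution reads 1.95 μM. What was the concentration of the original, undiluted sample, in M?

0.580 M

Overall dilution factor = 50 × 49.85 × 39.78 × 3.001 = 2.98 × 10⁵.
Original = 1.95 μM × 2.98 × 10⁵ = 5.80 × 10⁵ μM = 0.580 M.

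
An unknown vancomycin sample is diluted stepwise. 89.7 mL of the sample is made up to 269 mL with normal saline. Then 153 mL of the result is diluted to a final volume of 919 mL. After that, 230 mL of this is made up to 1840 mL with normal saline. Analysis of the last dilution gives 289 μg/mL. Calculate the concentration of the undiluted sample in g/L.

41.6 g/L

Overall dilution factor = 2.999 × 6.007 × 8 = 144.
Original = 289 μg/mL × 144 = 4.16 × 10⁴ μg/mL = 41.6 g/L.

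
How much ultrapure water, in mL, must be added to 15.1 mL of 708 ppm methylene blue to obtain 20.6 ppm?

504 mL

V₂ = C₁V₁/C₂ = 708 × 15.1 / 20.6 = 519 mL.
Diluent to add = V₂ − V₁ = 519 − 15.1 = 504 mL.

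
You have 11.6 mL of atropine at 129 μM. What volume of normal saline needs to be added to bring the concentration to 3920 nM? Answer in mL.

370 mL

3920 nM = 3.92 μM.
V₂ = C₁V₁/C₂ = 129 × 11.6 / 3.92 = 382 mL.
Diluent to add = V₂ − V₁ = 382 − 11.6 = 370 mL.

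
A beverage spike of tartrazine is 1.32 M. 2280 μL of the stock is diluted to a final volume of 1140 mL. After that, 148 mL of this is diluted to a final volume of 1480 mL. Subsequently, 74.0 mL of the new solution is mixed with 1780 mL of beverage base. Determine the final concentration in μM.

Overall dilution factor = 500 × 10 × 25.05 = 1.25 × 10⁵.
1.32 M / 1.25 × 10⁵ = 1.05 × 10⁻⁵ M = 10.5 μM.

10.5 μM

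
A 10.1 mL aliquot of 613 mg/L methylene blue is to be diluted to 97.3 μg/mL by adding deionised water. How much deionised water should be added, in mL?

53.5 mL

97.3 μg/mL = 97.3 mg/L.
V₂ = C₁V₁/C₂ = 613 × 10.1 / 97.3 = 63.6 mL.
Diluent to add = V₂ − V₁ = 63.6 − 10.1 = 53.5 mL.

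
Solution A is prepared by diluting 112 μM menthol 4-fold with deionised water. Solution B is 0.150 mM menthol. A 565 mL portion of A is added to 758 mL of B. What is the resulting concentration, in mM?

C_A = 112 μM / 4 = 28.0 μM.
C_B = 0.150 mM = 150 μM.
C_mix = (C_A·V_A + C_B·V_B)/(V_A + V_B) = (28.0×565 + 150×758) / 1323 = 97.9 μM = 0.0979 mM.

0.0979 mM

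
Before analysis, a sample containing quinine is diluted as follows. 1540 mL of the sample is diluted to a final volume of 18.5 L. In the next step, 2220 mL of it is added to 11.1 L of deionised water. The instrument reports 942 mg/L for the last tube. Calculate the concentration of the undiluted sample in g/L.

Overall dilution factor = 12.01 × 6 = 72.1.
Original = 942 mg/L × 72.1 = 6.79 × 10⁴ mg/L = 67.9 g/L.

67.9 g/L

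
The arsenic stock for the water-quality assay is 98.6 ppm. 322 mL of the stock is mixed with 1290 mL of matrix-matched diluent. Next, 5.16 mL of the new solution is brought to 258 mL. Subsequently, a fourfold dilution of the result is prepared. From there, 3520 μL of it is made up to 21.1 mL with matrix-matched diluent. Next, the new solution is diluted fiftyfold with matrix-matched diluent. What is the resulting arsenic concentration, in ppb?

0.329 ppb

Overall dilution factor = 5.006 × 50 × 4 × 5.994 × 50 = 3.00 × 10⁵.
98.6 ppm / 3.00 × 10⁵ = 3.29 × 10⁻⁴ ppm = 0.329 ppb.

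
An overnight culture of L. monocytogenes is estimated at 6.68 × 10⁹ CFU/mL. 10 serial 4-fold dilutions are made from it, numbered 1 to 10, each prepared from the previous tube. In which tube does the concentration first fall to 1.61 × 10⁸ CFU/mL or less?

tube 3

Tube n has concentration 6.68 × 10⁹ CFU/mL / 4ⁿ.
Need 4ⁿ ≥ 6.68 × 10⁹ CFU/mL / 1.61 × 10⁸ CFU/mL = 41.5, so n ≥ 2.69.
First such tube: n = 3.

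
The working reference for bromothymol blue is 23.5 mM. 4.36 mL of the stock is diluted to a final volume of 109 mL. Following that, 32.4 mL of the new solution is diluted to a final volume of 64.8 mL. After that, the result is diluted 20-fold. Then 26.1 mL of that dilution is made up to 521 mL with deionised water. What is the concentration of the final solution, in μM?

Overall dilution factor = 25 × 2 × 20 × 19.96 = 2.00 × 10⁴.
23.5 mM / 2.00 × 10⁴ = 1.18 × 10⁻³ mM = 1.18 μM.

1.18 μM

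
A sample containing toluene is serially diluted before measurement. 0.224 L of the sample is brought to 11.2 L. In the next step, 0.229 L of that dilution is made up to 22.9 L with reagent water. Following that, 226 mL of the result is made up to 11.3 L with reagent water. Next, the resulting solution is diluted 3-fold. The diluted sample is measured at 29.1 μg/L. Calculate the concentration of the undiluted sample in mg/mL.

Overall dilution factor = 50 × 100 × 50 × 3 = 7.50 × 10⁵.
Original = 29.1 μg/L × 7.50 × 10⁵ = 2.18 × 10⁷ μg/L = 21.8 mg/mL.

21.8 mg/mL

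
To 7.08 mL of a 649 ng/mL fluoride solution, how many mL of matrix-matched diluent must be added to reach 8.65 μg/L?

524 mL

8.65 μg/L = 8.65 ng/mL.
V₂ = C₁V₁/C₂ = 649 × 7.08 / 8.65 = 531 mL.
Diluent to add = V₂ − V₁ = 531 − 7.08 = 524 mL.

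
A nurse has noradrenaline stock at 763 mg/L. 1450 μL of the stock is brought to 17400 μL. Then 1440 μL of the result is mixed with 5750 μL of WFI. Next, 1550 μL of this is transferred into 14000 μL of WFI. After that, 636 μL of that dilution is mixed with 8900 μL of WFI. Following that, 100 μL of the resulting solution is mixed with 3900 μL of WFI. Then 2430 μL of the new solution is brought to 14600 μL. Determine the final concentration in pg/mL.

352 pg/mL

Overall dilution factor = 12 × 4.993 × 10.03 × 14.99 × 40 × 6.008 = 2.17 × 10⁶.
763 mg/L / 2.17 × 10⁶ = 3.52 × 10⁻⁴ mg/L = 352 pg/mL.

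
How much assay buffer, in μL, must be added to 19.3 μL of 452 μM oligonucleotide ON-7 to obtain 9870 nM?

865 μL

9870 nM = 9.87 μM.
V₂ = C₁V₁/C₂ = 452 × 19.3 / 9.87 = 884 μL.
Diluent to add = V₂ − V₁ = 884 − 19.3 = 865 μL.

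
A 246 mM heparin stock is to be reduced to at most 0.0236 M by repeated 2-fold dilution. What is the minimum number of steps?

Need 2ⁿ ≥ 10.4, so n ≥ log(10.4)/log(2) = 3.38.
Minimum whole steps: n = 4.

4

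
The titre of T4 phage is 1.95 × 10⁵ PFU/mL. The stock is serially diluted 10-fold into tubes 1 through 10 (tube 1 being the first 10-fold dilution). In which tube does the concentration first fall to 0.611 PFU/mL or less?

Tube n has concentration 1.95 × 10⁵ PFU/mL / 10ⁿ.
Need 10ⁿ ≥ 1.95 × 10⁵ PFU/mL / 0.611 PFU/mL = 3.19 × 10⁵, so n ≥ 5.50.
First such tube: n = 6.

tube 6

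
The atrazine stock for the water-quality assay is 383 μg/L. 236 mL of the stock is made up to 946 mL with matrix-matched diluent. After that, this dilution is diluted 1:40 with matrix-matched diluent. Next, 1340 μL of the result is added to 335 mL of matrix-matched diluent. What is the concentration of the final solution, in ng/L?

Overall dilution factor = 4.008 × 40 × 251 = 4.02 × 10⁴.
383 μg/L / 4.02 × 10⁴ = 9.52 × 10⁻³ μg/L = 9.52 ng/L.

9.52 ng/L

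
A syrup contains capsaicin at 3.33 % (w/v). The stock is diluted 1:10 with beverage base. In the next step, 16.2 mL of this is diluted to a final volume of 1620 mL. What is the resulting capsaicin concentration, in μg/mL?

Overall dilution factor = 10 × 100 = 1000.
3.33 % (w/v) / 1000 = 3.33 × 10⁻³ % (w/v) = 33.3 μg/mL.

33.3 μg/mL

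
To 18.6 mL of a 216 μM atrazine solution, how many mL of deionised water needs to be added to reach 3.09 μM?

1280 mL

V₂ = C₁V₁/C₂ = 216 × 18.6 / 3.09 = 1300 mL.
Diluent to add = V₂ − V₁ = 1300 − 18.6 = 1280 mL.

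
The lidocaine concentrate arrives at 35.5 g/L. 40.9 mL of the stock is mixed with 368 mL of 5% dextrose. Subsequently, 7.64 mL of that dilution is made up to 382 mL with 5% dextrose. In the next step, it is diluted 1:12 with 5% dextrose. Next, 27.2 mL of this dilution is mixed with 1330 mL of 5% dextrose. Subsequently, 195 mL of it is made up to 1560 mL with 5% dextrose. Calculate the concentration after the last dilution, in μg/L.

Overall dilution factor = 9.998 × 50 × 12 × 49.90 × 8 = 2.39 × 10⁶.
35.5 g/L / 2.39 × 10⁶ = 1.48 × 10⁻⁵ g/L = 14.8 μg/L.

14.8 μg/L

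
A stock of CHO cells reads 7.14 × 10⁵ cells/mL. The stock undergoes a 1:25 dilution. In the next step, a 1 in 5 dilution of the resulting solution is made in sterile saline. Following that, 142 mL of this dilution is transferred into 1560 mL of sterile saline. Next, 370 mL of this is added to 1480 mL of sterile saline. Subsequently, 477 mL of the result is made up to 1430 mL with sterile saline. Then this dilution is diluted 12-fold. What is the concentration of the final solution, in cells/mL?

Overall dilution factor = 25 × 5 × 11.99 × 5 × 2.998 × 12 = 2.69 × 10⁵.
7.14 × 10⁵ cells/mL / 2.69 × 10⁵ = 2.65 cells/mL.

2.65 cells/mL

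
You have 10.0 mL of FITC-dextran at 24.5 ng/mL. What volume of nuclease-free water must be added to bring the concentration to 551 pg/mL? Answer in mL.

551 pg/mL = 0.551 ng/mL.
V₂ = C₁V₁/C₂ = 24.5 × 10.0 / 0.551 = 445 mL.
Diluent to add = V₂ − V₁ = 445 − 10.0 = 435 mL.

435 mL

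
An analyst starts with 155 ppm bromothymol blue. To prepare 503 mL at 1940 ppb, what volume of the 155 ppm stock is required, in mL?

1940 ppb = 1.94 ppm.
V₁ = C₂V₂/C₁ = 1.94 × 503 / 155 = 6.30 mL.

6.30 mL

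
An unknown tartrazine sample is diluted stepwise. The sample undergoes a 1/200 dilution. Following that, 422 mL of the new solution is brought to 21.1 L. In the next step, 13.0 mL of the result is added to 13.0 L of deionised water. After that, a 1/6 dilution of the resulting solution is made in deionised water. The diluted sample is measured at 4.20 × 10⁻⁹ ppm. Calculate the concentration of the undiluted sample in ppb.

252 ppb

Overall dilution factor = 200 × 50 × 1001 × 6 = 6.01 × 10⁷.
Original = 4.20 × 10⁻⁹ ppm × 6.01 × 10⁷ = 0.252 ppm = 252 ppb.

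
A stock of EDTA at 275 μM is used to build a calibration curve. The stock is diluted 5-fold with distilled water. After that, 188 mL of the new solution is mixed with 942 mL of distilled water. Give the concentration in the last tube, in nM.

Overall dilution factor = 5 × 6.011 = 30.1.
275 μM / 30.1 = 9.15 μM = 9150 nM.

9150 nM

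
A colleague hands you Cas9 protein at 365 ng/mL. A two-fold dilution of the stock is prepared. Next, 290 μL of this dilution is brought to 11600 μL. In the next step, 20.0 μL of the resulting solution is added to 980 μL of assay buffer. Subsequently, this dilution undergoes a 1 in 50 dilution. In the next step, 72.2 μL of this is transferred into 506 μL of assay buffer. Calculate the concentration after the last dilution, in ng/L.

0.228 ng/L

Overall dilution factor = 2 × 40 × 50 × 50 × 8.008 = 1.60 × 10⁶.
365 ng/mL / 1.60 × 10⁶ = 2.28 × 10⁻⁴ ng/mL = 0.228 ng/L.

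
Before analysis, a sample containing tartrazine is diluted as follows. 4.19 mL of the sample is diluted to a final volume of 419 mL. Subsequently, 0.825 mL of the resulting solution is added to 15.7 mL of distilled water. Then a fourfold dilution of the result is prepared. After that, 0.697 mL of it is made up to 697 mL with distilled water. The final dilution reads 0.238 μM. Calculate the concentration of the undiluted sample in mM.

1910 mM

Overall dilution factor = 100 × 20.03 × 4 × 1000 = 8.01 × 10⁶.
Original = 0.238 μM × 8.01 × 10⁶ = 1.91 × 10⁶ μM = 1910 mM.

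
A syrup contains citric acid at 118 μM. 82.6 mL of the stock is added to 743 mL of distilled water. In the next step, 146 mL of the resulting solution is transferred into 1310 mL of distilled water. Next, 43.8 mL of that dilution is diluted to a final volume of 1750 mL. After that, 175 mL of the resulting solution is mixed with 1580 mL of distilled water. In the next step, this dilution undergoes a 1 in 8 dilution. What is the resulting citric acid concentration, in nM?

0.369 nM

Overall dilution factor = 9.995 × 9.973 × 39.95 × 10.03 × 8 = 3.20 × 10⁵.
118 μM / 3.20 × 10⁵ = 3.69 × 10⁻⁴ μM = 0.369 nM.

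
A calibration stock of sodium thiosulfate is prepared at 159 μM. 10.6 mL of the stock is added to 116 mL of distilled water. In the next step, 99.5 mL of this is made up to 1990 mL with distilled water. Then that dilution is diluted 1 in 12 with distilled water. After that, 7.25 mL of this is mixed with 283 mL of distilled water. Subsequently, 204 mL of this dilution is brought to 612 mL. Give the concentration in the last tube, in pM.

Overall dilution factor = 11.94 × 20 × 12 × 40.03 × 3 = 3.44 × 10⁵.
159 μM / 3.44 × 10⁵ = 4.62 × 10⁻⁴ μM = 462 pM.

462 pM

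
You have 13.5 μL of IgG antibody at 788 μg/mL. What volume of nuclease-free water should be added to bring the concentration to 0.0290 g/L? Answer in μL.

0.0290 g/L = 29.0 μg/mL.
V₂ = C₁V₁/C₂ = 788 × 13.5 / 29.0 = 367 μL.
Diluent to add = V₂ − V₁ = 367 − 13.5 = 353 μL.

353 μL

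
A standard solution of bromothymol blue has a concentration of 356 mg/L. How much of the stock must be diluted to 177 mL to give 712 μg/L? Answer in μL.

712 μg/L = 0.712 mg/L.
V₁ = C₂V₂/C₁ = 0.712 × 177 / 356 = 0.354 mL = 354 μL.

354 μL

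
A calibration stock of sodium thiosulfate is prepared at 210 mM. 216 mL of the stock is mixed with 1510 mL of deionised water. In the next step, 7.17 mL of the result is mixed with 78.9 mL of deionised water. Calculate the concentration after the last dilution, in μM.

Overall dilution factor = 7.991 × 12.00 = 95.9.
210 mM / 95.9 = 2.19 mM = 2190 μM.

2190 μM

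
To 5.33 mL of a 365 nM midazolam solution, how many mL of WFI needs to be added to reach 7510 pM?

254 mL

7510 pM = 7.51 nM.
V₂ = C₁V₁/C₂ = 365 × 5.33 / 7.51 = 259 mL.
Diluent to add = V₂ − V₁ = 259 − 5.33 = 254 mL.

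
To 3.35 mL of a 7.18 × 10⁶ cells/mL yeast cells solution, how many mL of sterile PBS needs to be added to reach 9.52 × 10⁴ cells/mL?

249 mL

V₂ = C₁V₁/C₂ = 7.18 × 10⁶ × 3.35 / 9.52 × 10⁴ = 253 mL.
Diluent to add = V₂ − V₁ = 253 − 3.35 = 249 mL.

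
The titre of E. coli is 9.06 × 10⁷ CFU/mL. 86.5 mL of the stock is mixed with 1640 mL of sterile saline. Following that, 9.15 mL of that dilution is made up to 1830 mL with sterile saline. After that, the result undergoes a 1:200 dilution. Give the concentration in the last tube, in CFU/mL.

113 CFU/mL

Overall dilution factor = 19.96 × 200 × 200 = 7.98 × 10⁵.
9.06 × 10⁷ CFU/mL / 7.98 × 10⁵ = 113 CFU/mL.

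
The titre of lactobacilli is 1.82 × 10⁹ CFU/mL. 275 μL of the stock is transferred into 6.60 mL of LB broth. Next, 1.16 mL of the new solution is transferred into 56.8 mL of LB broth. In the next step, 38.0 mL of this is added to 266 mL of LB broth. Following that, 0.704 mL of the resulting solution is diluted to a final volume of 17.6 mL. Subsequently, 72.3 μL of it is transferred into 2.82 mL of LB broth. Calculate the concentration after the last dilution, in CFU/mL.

182 CFU/mL

Overall dilution factor = 25 × 49.97 × 8 × 25 × 40.00 = 9.99 × 10⁶.
1.82 × 10⁹ CFU/mL / 9.99 × 10⁶ = 182 CFU/mL.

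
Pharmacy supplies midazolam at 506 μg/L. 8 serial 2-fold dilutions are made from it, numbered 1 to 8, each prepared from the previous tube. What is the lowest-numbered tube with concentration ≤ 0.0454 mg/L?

Tube n has concentration 506 μg/L / 2ⁿ.
Need 2ⁿ ≥ 506 μg/L / 0.0454 mg/L = 11.1, so n ≥ 3.48.
First such tube: n = 4.

tube 4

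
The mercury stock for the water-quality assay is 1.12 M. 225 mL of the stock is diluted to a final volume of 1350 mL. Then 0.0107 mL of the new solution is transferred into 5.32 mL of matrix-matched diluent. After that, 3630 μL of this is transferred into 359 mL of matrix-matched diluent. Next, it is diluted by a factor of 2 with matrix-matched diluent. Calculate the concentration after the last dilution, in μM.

1.88 μM

Overall dilution factor = 6 × 498.2 × 99.90 × 2 = 5.97 × 10⁵.
1.12 M / 5.97 × 10⁵ = 1.88 × 10⁻⁶ M = 1.88 μM.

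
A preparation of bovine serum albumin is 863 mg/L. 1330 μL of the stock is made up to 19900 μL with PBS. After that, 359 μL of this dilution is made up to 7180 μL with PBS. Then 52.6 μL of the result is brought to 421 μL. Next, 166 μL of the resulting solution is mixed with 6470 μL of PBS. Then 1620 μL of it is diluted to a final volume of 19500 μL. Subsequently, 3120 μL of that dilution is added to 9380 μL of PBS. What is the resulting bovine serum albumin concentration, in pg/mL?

Overall dilution factor = 14.96 × 20 × 8.004 × 39.98 × 12.04 × 4.006 = 4.62 × 10⁶.
863 mg/L / 4.62 × 10⁶ = 1.87 × 10⁻⁴ mg/L = 187 pg/mL.

187 pg/mL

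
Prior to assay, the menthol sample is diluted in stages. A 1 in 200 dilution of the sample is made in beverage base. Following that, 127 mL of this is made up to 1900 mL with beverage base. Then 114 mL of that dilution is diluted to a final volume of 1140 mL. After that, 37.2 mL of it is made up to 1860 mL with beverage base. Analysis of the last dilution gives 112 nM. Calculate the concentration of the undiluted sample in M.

Overall dilution factor = 200 × 14.96 × 10 × 50 = 1.50 × 10⁶.
Original = 112 nM × 1.50 × 10⁶ = 1.68 × 10⁸ nM = 0.168 M.

0.168 M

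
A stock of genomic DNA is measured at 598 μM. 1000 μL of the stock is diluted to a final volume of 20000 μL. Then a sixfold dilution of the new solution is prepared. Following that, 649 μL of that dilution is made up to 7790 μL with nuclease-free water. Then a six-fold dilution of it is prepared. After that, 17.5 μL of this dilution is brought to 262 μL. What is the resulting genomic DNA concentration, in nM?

4.62 nM

Overall dilution factor = 20 × 6 × 12.00 × 6 × 14.97 = 1.29 × 10⁵.
598 μM / 1.29 × 10⁵ = 4.62 × 10⁻³ μM = 4.62 nM.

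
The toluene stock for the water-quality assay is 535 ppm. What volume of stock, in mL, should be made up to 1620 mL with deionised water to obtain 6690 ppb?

20.3 mL

6690 ppb = 6.69 ppm.
V₁ = C₂V₂/C₁ = 6.69 × 1620 / 535 = 20.3 mL.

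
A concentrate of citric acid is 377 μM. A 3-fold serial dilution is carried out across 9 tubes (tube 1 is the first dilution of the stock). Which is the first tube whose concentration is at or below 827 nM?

Tube n has concentration 377 μM / 3ⁿ.
Need 3ⁿ ≥ 377 μM / 827 nM = 456, so n ≥ 5.57.
First such tube: n = 6.

tube 6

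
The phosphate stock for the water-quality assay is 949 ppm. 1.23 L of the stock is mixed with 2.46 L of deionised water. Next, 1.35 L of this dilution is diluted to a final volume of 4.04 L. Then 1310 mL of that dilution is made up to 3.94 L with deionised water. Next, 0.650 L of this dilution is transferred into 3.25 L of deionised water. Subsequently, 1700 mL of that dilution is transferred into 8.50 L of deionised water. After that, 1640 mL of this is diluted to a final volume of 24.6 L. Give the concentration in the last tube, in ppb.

65.1 ppb

Overall dilution factor = 3 × 2.993 × 3.008 × 6 × 6 × 15 = 1.46 × 10⁴.
949 ppm / 1.46 × 10⁴ = 0.0651 ppm = 65.1 ppb.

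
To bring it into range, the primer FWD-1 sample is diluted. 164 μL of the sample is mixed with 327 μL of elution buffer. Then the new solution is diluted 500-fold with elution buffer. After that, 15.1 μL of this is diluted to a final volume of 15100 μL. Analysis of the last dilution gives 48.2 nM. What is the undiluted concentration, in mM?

Overall dilution factor = 2.994 × 500 × 1000 = 1.50 × 10⁶.
Original = 48.2 nM × 1.50 × 10⁶ = 7.22 × 10⁷ nM = 72.2 mM.

72.2 mM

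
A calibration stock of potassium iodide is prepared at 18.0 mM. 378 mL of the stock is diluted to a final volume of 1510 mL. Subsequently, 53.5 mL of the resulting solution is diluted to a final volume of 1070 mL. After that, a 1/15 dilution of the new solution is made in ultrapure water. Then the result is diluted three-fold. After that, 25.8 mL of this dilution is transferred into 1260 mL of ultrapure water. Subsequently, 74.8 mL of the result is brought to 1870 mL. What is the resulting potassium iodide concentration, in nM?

4.02 nM

Overall dilution factor = 3.995 × 20 × 15 × 3 × 49.84 × 25 = 4.48 × 10⁶.
18.0 mM / 4.48 × 10⁶ = 4.02 × 10⁻⁶ mM = 4.02 nM.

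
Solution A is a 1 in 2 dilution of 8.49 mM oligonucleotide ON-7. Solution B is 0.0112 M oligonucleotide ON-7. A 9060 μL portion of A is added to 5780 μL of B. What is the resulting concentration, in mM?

6.95 mM

C_A = 8.49 mM / 2 = 4.25 mM.
C_B = 0.0112 M = 11.2 mM.
C_mix = (C_A·V_A + C_B·V_B)/(V_A + V_B) = (4.25×9060 + 11.2×5780) / 14840 = 6.95 mM.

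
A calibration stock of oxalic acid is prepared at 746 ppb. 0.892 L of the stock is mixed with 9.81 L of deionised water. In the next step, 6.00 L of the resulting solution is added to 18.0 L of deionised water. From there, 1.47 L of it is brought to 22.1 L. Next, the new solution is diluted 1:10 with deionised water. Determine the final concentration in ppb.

0.103 ppb

Overall dilution factor = 12.00 × 4 × 15.03 × 10 = 7215.
746 ppb / 7215 = 0.103 ppb.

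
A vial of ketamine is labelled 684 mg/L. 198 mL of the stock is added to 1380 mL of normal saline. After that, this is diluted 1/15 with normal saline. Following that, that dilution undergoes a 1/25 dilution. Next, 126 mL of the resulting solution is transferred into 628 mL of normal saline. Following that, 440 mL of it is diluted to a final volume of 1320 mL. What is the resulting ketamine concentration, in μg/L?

12.7 μg/L

Overall dilution factor = 7.970 × 15 × 25 × 5.984 × 3 = 5.37 × 10⁴.
684 mg/L / 5.37 × 10⁴ = 0.0127 mg/L = 12.7 μg/L.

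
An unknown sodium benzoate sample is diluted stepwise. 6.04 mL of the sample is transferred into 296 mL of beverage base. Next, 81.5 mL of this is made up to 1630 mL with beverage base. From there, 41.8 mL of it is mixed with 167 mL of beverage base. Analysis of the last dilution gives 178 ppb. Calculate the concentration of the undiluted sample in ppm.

Overall dilution factor = 50.01 × 20 × 4.995 = 4996.
Original = 178 ppb × 4996 = 8.89 × 10⁵ ppb = 889 ppm.

889 ppm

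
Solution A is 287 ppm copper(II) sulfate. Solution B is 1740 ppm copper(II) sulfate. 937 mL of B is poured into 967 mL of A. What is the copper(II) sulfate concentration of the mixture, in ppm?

1000 ppm

C_mix = (C_A·V_A + C_B·V_B)/(V_A + V_B) = (287×967 + 1740×937) / 1904 = 1002 ppm.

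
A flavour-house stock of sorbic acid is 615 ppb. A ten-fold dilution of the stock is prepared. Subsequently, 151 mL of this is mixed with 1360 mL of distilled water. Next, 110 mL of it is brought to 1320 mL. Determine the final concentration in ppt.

Overall dilution factor = 10 × 10.01 × 12 = 1201.
615 ppb / 1201 = 0.512 ppb = 512 ppt.

512 ppt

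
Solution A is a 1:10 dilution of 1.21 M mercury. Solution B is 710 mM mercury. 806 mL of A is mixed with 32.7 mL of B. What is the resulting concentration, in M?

0.144 M

C_A = 1.21 M / 10 = 0.121 M.
C_B = 710 mM = 0.710 M.
C_mix = (C_A·V_A + C_B·V_B)/(V_A + V_B) = (0.121×806 + 0.710×32.7) / 838.7 = 0.144 M.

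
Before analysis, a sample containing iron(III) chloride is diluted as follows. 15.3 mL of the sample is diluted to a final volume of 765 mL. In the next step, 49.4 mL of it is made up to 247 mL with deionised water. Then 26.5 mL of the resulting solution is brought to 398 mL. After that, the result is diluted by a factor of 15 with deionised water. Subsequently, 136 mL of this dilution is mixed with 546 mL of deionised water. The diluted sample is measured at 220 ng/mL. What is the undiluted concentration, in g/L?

62.1 g/L

Overall dilution factor = 50 × 5 × 15.02 × 15 × 5.015 = 2.82 × 10⁵.
Original = 220 ng/mL × 2.82 × 10⁵ = 6.21 × 10⁷ ng/mL = 62.1 g/L.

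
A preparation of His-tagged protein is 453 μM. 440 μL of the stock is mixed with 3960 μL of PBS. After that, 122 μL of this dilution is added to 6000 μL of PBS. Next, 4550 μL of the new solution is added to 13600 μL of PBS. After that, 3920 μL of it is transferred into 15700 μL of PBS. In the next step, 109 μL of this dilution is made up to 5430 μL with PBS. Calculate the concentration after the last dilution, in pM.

908 pM

Overall dilution factor = 10 × 50.18 × 3.989 × 5.005 × 49.82 = 4.99 × 10⁵.
453 μM / 4.99 × 10⁵ = 9.08 × 10⁻⁴ μM = 908 pM.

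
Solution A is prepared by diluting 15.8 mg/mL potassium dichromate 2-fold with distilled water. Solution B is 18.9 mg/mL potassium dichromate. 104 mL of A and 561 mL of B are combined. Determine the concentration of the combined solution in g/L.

C_A = 15.8 mg/mL / 2 = 7.90 mg/mL.
C_mix = (C_A·V_A + C_B·V_B)/(V_A + V_B) = (7.90×104 + 18.9×561) / 665.0 = 17.2 mg/mL = 17.2 g/L.

17.2 g/L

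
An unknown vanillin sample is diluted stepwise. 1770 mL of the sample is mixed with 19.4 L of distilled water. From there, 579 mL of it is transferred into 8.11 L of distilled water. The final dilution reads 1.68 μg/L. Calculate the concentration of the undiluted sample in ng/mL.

Overall dilution factor = 11.96 × 15.01 = 179.
Original = 1.68 μg/L × 179 = 302 μg/L = 302 ng/mL.

302 ng/mL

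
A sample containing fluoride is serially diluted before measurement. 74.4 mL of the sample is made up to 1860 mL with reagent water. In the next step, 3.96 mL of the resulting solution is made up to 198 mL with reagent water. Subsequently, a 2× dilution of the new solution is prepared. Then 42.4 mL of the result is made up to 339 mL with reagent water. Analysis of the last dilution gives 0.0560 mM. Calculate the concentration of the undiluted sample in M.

Overall dilution factor = 25 × 50 × 2 × 7.995 = 2.00 × 10⁴.
Original = 0.0560 mM × 2.00 × 10⁴ = 1119 mM = 1.12 M.

1.12 M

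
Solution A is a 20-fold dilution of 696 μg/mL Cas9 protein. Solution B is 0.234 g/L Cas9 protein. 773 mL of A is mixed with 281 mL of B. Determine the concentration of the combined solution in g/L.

0.0879 g/L

C_A = 696 μg/mL / 20 = 34.8 μg/mL.
C_B = 0.234 g/L = 234 μg/mL.
C_mix = (C_A·V_A + C_B·V_B)/(V_A + V_B) = (34.8×773 + 234×281) / 1054 = 87.9 μg/mL = 0.0879 g/L.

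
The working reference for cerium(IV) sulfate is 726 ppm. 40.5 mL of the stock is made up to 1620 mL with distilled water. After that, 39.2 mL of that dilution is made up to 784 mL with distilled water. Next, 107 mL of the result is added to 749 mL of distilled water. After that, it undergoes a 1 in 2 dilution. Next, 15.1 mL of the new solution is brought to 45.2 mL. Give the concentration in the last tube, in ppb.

Overall dilution factor = 40 × 20 × 8 × 2 × 2.993 = 3.83 × 10⁴.
726 ppm / 3.83 × 10⁴ = 0.0189 ppm = 18.9 ppb.

18.9 ppb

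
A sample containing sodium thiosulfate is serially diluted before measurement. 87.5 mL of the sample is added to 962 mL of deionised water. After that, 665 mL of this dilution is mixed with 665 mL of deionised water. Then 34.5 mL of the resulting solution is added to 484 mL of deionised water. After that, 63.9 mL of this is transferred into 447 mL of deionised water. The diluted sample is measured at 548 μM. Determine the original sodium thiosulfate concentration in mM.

1580 mM

Overall dilution factor = 11.99 × 2 × 15.03 × 7.995 = 2882.
Original = 548 μM × 2882 = 1.58 × 10⁶ μM = 1580 mM.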